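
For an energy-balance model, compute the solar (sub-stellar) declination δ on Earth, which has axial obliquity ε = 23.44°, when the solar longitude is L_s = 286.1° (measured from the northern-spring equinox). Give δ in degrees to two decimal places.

δ = -22.47°

sin δ = sin ε · sin L_s = sin 23.44° × sin 286.1° = -0.382187.
δ = arcsin(-0.382187) = -22.47°.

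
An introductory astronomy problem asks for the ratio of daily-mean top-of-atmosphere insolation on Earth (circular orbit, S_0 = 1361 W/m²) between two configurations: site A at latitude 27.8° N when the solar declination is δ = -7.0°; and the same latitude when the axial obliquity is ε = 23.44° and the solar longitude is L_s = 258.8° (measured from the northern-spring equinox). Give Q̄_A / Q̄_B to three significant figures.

— Configuration A (ϕ=+27.8°):
cos h₀ = −tan(+27.8°) tan(-7.000°) = 0.0647, h₀ = 1.5060 rad.
Bracket: h₀ sin ϕ sin δ + cos ϕ cos δ sin h₀ = 1.5060×0.46639×-0.12187 + 0.88458×0.99255×0.99790 = -0.085599 + 0.876146 = 0.790547.
Q̄ = (S_0/π) × [bracket] = (1361/π) × 0.790547 = 342.48 W/m².
— Configuration B (ϕ=+27.8°):
Solar declination: sin δ = sin ε · sin L_s = sin 23.44° × sin 258.8° = -0.39021, so δ = -22.968°.
cos h₀ = −tan(+27.8°) tan(-22.968°) = 0.2234, h₀ = 1.3454 rad.
Bracket: h₀ sin ϕ sin δ + cos ϕ cos δ sin h₀ = 1.3454×0.46639×-0.39021 + 0.88458×0.92072×0.97472 = -0.244849 + 0.793861 = 0.549012.
Q̄ = (S_0/π) × [bracket] = (1361/π) × 0.549012 = 237.84 W/m².
Ratio Q̄_A / Q̄_B = 342.48 / 237.84 = 1.440.

Q̄_A / Q̄_B ≈ 1.44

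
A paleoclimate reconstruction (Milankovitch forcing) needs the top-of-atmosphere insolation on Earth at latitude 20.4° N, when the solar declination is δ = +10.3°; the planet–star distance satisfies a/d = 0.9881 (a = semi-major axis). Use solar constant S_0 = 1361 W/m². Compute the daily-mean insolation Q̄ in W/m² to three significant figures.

cos h₀ = −tan(+20.4°) tan(+10.300°) = -0.0676, h₀ = 1.6384 rad.
Bracket: h₀ sin ϕ sin δ + cos ϕ cos δ sin h₀ = 1.6384×0.34857×0.17880 + 0.93728×0.98389×0.99771 = 0.102112 + 0.920069 = 1.022181.
Inverse-square distance factor (a/d)² = 0.9881² = 0.976342.
Q̄ = (S_0/π) × 0.976342 × [bracket] = (1361/π) × 0.976342 × 1.022181 = 432.4 W/m².

Q̄ ≈ 432 W/m²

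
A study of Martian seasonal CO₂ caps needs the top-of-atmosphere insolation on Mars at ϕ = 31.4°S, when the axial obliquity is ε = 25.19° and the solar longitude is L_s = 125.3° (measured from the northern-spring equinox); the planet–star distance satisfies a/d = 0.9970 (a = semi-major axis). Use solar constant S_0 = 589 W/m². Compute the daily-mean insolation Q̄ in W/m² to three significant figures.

Solar declination: sin δ = sin ε · sin L_s = sin 25.19° × sin 125.3° = 0.34737, so δ = +20.326°.
cos h₀ = −tan(-31.4°) tan(+20.326°) = 0.2261, h₀ = 1.3427 rad.
Bracket: h₀ sin ϕ sin δ + cos ϕ cos δ sin h₀ = 1.3427×-0.52101×0.34737 + 0.85355×0.93773×0.97410 = -0.243006 + 0.779669 = 0.536663.
Inverse-square distance factor (a/d)² = 0.9970² = 0.994009.
Q̄ = (S_0/π) × 0.994009 × [bracket] = (589/π) × 0.994009 × 0.536663 = 100.0 W/m².

Q̄ ≈ 100 W/m²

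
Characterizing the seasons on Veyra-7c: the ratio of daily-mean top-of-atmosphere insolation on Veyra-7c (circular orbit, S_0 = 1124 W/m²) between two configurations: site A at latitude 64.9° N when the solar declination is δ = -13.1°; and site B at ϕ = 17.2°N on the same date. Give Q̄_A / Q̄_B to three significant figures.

— Configuration A (ϕ=+64.9°):
cos h₀ = −tan(+64.9°) tan(-13.100°) = 0.4968, h₀ = 1.0509 rad.
Bracket: h₀ sin ϕ sin δ + cos ϕ cos δ sin h₀ = 1.0509×0.90557×-0.22665 + 0.42420×0.97398×0.86788 = -0.215695 + 0.358575 = 0.142880.
Q̄ = (S_0/π) × [bracket] = (1124/π) × 0.142880 = 51.120 W/m².
— Configuration B (ϕ=+17.2°):
cos h₀ = −tan(+17.2°) tan(-13.100°) = 0.0720, h₀ = 1.4987 rad.
Bracket: h₀ sin ϕ sin δ + cos ϕ cos δ sin h₀ = 1.4987×0.29571×-0.22665 + 0.95528×0.97398×0.99740 = -0.100447 + 0.928005 = 0.827558.
Q̄ = (S_0/π) × [bracket] = (1124/π) × 0.827558 = 296.08 W/m².
Ratio Q̄_A / Q̄_B = 51.120 / 296.08 = 0.1727.

Q̄_A / Q̄_B ≈ 0.173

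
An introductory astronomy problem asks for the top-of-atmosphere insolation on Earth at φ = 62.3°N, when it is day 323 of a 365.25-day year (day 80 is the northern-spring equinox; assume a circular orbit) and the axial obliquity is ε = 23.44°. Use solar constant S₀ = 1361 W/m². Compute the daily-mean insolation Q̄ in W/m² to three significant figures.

Q̄ ≈ 30.5 W/m²

Solar longitude: λ_s = 360° × (323 − 80)/365.25 = 239.507°.
sin δ = sin 23.44° × sin 239.507° = -0.34277, so δ = -20.046°.
cos H₀ = −tan(+62.3°) tan(-20.046°) = 0.6950, H₀ = 0.8024 rad.
Bracket: H₀ sin φ sin δ + cos φ cos δ sin H₀ = 0.8024×0.88539×-0.34277 + 0.46484×0.93942×0.71902 = -0.243516 + 0.313982 = 0.070466.
Q̄ = (S₀/π) × [bracket] = (1361/π) × 0.070466 = 30.53 W/m².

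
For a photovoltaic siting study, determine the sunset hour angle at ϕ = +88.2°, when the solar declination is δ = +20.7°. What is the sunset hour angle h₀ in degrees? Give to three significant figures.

Sunrise equation: cos h₀ = −tan ϕ · tan δ = -12.0240 ≤ −1, so the Sun never sets (polar day) and h₀ = π.

h₀ = 180°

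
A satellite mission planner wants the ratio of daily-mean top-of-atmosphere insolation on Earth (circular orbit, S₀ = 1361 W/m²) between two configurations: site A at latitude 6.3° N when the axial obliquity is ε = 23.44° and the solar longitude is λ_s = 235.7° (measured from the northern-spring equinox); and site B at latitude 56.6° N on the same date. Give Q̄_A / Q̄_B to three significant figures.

Q̄_A / Q̄_B ≈ 5.41

— Configuration A (φ=+6.3°):
Solar declination: sin δ = sin ε · sin λ_s = sin 23.44° × sin 235.7° = -0.32861, so δ = -19.185°.
cos H₀ = −tan(+6.3°) tan(-19.185°) = 0.0384, H₀ = 1.5324 rad.
Bracket: H₀ sin φ sin δ + cos φ cos δ sin H₀ = 1.5324×0.10973×-0.32861 + 0.99396×0.94446×0.99926 = -0.055256 + 0.938061 = 0.882805.
Q̄ = (S₀/π) × [bracket] = (1361/π) × 0.882805 = 382.45 W/m².
— Configuration B (φ=+56.6°):
cos H₀ = −tan(+56.6°) tan(-19.185°) = 0.5277, H₀ = 1.0149 rad.
Bracket: H₀ sin φ sin δ + cos φ cos δ sin H₀ = 1.0149×0.83485×-0.32861 + 0.55048×0.94446×0.84945 = -0.278428 + 0.441634 = 0.163206.
Q̄ = (S₀/π) × [bracket] = (1361/π) × 0.163206 = 70.704 W/m².
Ratio Q̄_A / Q̄_B = 382.45 / 70.704 = 5.409.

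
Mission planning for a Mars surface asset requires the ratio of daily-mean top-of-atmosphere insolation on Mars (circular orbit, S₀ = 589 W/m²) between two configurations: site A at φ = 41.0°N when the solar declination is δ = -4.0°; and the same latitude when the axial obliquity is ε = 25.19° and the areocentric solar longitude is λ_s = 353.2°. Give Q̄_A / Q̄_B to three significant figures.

Q̄_A / Q̄_B ≈ 0.971

— Configuration A (φ=+41.0°):
cos H₀ = −tan(+41.0°) tan(-4.000°) = 0.0608, H₀ = 1.5100 rad.
Bracket: H₀ sin φ sin δ + cos φ cos δ sin H₀ = 1.5100×0.65606×-0.06976 + 0.75471×0.99756×0.99815 = -0.069108 + 0.751476 = 0.682368.
Q̄ = (S₀/π) × [bracket] = (589/π) × 0.682368 = 127.93 W/m².
— Configuration B (φ=+41.0°):
sin δ = sin 25.19° × sin 353.2° = -0.05040, so δ = -2.889°.
cos H₀ = −tan(+41.0°) tan(-2.889°) = 0.0439, H₀ = 1.5269 rad.
Bracket: H₀ sin φ sin δ + cos φ cos δ sin H₀ = 1.5269×0.65606×-0.05040 + 0.75471×0.99873×0.99904 = -0.050488 + 0.753028 = 0.702540.
Q̄ = (S₀/π) × [bracket] = (589/π) × 0.702540 = 131.72 W/m².
Ratio Q̄_A / Q̄_B = 127.93 / 131.72 = 0.9712.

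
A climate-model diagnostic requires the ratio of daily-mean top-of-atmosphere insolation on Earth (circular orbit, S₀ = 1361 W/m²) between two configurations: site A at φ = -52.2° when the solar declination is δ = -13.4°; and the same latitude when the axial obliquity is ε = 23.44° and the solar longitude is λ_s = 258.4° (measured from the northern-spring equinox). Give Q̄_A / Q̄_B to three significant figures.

Q̄_A / Q̄_B ≈ 0.804

— Configuration A (φ=-52.2°):
cos H₀ = −tan(-52.2°) tan(-13.400°) = -0.3071, H₀ = 1.8830 rad.
Bracket: H₀ sin φ sin δ + cos φ cos δ sin H₀ = 1.8830×-0.79016×-0.23175 + 0.61291×0.97278×0.95167 = 0.344814 + 0.567411 = 0.912225.
Q̄ = (S₀/π) × [bracket] = (1361/π) × 0.912225 = 395.19 W/m².
— Configuration B (φ=-52.2°):
Solar declination: sin δ = sin ε · sin λ_s = sin 23.44° × sin 258.4° = -0.38966, so δ = -22.934°.
cos H₀ = −tan(-52.2°) tan(-22.934°) = -0.5455, H₀ = 2.1477 rad.
Bracket: H₀ sin φ sin δ + cos φ cos δ sin H₀ = 2.1477×-0.79016×-0.38966 + 0.61291×0.92096×0.83813 = 0.661263 + 0.473096 = 1.134359.
Q̄ = (S₀/π) × [bracket] = (1361/π) × 1.134359 = 491.43 W/m².
Ratio Q̄_A / Q̄_B = 395.19 / 491.43 = 0.8042.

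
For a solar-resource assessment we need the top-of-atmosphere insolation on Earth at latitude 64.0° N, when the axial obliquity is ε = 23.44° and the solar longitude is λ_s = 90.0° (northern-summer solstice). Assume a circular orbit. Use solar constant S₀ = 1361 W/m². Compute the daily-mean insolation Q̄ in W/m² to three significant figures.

Q̄ ≈ 493 W/m²

Solar declination: sin δ = sin ε · sin λ_s = sin 23.44° × sin 90.0° = 0.39779, so δ = +23.440°.
cos H₀ = −tan(+64.0°) tan(+23.440°) = -0.8889, H₀ = 2.6658 rad.
Bracket: H₀ sin φ sin δ + cos φ cos δ sin H₀ = 2.6658×0.89879×0.39779 + 0.43837×0.91748×0.45801 = 0.953103 + 0.184210 = 1.137313.
Q̄ = (S₀/π) × [bracket] = (1361/π) × 1.137313 = 492.7 W/m².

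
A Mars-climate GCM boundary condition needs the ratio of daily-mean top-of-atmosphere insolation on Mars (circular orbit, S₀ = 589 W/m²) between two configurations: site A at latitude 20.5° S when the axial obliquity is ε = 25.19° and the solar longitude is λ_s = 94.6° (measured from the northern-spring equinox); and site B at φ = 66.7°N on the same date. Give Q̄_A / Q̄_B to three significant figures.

Q̄_A / Q̄_B ≈ 0.513

— Configuration A (φ=-20.5°):
Solar declination: sin δ = sin ε · sin λ_s = sin 25.19° × sin 94.6° = 0.42425, so δ = +25.103°.
cos H₀ = −tan(-20.5°) tan(+25.103°) = 0.1752, H₀ = 1.3947 rad.
Bracket: H₀ sin φ sin δ + cos φ cos δ sin H₀ = 1.3947×-0.35021×0.42425 + 0.93667×0.90554×0.98454 = -0.207220 + 0.835079 = 0.627859.
Q̄ = (S₀/π) × [bracket] = (589/π) × 0.627859 = 117.71 W/m².
— Configuration B (φ=+66.7°):
cos H₀ = −tan(+66.7°) tan(+25.103°) = -1.0879 ≤ −1 ⇒ polar day, H₀ = π.
Bracket: H₀ sin φ sin δ + cos φ cos δ sin H₀ = 3.1416×0.91845×0.42425 + 0.39555×0.90554×0.00000 = 1.224132 + 0.000000 = 1.224132.
Q̄ = (S₀/π) × [bracket] = (589/π) × 1.224132 = 229.51 W/m².
Ratio Q̄_A / Q̄_B = 117.71 / 229.51 = 0.5129.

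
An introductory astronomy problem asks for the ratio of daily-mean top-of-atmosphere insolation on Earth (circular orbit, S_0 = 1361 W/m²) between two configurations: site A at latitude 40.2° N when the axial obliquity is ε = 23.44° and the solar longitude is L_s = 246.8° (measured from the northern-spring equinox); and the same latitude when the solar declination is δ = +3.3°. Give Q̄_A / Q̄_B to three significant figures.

Q̄_A / Q̄_B ≈ 0.462

— Configuration A (ϕ=+40.2°):
Solar declination: sin δ = sin ε · sin L_s = sin 23.44° × sin 246.8° = -0.36562, so δ = -21.446°.
cos h₀ = −tan(+40.2°) tan(-21.446°) = 0.3320, h₀ = 1.2324 rad.
Bracket: h₀ sin ϕ sin δ + cos ϕ cos δ sin h₀ = 1.2324×0.64546×-0.36562 + 0.76380×0.93076×0.94329 = -0.290838 + 0.670599 = 0.379761.
Q̄ = (S_0/π) × [bracket] = (1361/π) × 0.379761 = 164.52 W/m².
— Configuration B (ϕ=+40.2°):
cos h₀ = −tan(+40.2°) tan(+3.300°) = -0.0487, h₀ = 1.6195 rad.
Bracket: h₀ sin ϕ sin δ + cos ϕ cos δ sin h₀ = 1.6195×0.64546×0.05756 + 0.76380×0.99834×0.99881 = 0.060169 + 0.761625 = 0.821794.
Q̄ = (S_0/π) × [bracket] = (1361/π) × 0.821794 = 356.02 W/m².
Ratio Q̄_A / Q̄_B = 164.52 / 356.02 = 0.4621.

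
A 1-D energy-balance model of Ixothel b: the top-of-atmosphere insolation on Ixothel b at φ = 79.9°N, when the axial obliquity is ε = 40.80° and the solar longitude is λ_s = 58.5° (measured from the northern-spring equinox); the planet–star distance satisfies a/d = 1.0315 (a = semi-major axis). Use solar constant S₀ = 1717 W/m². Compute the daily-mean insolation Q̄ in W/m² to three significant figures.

Q̄ ≈ 1.00e+03 W/m²

Solar declination: sin δ = sin ε · sin λ_s = sin 40.80° × sin 58.5° = 0.55713, so δ = +33.858°.
cos H₀ = −tan(+79.9°) tan(+33.858°) = -3.7664 ≤ −1 ⇒ polar day, H₀ = π.
Bracket: H₀ sin φ sin δ + cos φ cos δ sin H₀ = 3.1416×0.98450×0.55713 + 0.17537×0.83042×0.00000 = 1.723150 + 0.000000 = 1.723150.
Inverse-square distance factor (a/d)² = 1.0315² = 1.063992.
Q̄ = (S₀/π) × 1.063992 × [bracket] = (1717/π) × 1.063992 × 1.723150 = 1002 W/m².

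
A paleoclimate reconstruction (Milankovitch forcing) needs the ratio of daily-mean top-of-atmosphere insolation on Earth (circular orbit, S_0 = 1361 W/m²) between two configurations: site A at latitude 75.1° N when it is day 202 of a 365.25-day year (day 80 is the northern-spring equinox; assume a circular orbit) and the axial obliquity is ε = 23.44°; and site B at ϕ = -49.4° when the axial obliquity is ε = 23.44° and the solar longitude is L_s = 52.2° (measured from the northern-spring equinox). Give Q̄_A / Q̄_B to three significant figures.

— Configuration A (ϕ=+75.1°):
Solar longitude: L_s = 360° × (202 − 80)/365.25 = 120.246°.
sin δ = sin 23.44° × sin 120.246° = 0.34364, so δ = +20.099°.
cos h₀ = −tan(+75.1°) tan(+20.099°) = -1.3752 ≤ −1 ⇒ polar day, h₀ = π.
Bracket: h₀ sin ϕ sin δ + cos ϕ cos δ sin h₀ = 3.1416×0.96638×0.34364 + 0.25713×0.93910×0.00000 = 1.043284 + 0.000000 = 1.043284.
Q̄ = (S_0/π) × [bracket] = (1361/π) × 1.043284 = 451.97 W/m².
— Configuration B (ϕ=-49.4°):
Solar declination: sin δ = sin ε · sin L_s = sin 23.44° × sin 52.2° = 0.31431, so δ = +18.319°.
cos h₀ = −tan(-49.4°) tan(+18.319°) = 0.3863, h₀ = 1.1742 rad.
Bracket: h₀ sin ϕ sin δ + cos ϕ cos δ sin h₀ = 1.1742×-0.75927×0.31431 + 0.65077×0.94932×0.92238 = -0.280218 + 0.569836 = 0.289618.
Q̄ = (S_0/π) × [bracket] = (1361/π) × 0.289618 = 125.47 W/m².
Ratio Q̄_A / Q̄_B = 451.97 / 125.47 = 3.602.

Q̄_A / Q̄_B ≈ 3.60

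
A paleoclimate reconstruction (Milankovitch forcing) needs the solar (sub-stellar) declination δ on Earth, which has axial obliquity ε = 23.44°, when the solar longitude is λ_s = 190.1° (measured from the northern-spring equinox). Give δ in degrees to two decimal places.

sin δ = sin ε · sin λ_s = sin 23.44° × sin 190.1° = -0.069759.
δ = arcsin(-0.069759) = -4.00°.

δ = -4.00°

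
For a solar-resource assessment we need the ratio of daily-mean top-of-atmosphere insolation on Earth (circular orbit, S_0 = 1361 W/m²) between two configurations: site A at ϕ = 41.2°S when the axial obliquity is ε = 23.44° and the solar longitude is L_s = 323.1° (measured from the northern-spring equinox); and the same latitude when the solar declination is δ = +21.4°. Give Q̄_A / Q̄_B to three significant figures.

— Configuration A (ϕ=-41.2°):
Solar declination: sin δ = sin ε · sin L_s = sin 23.44° × sin 323.1° = -0.23884, so δ = -13.818°.
cos h₀ = −tan(-41.2°) tan(-13.818°) = -0.2153, h₀ = 1.7878 rad.
Bracket: h₀ sin ϕ sin δ + cos ϕ cos δ sin h₀ = 1.7878×-0.65869×-0.23884 + 0.75241×0.97106×0.97654 = 0.281259 + 0.713495 = 0.994754.
Q̄ = (S_0/π) × [bracket] = (1361/π) × 0.994754 = 430.95 W/m².
— Configuration B (ϕ=-41.2°):
cos h₀ = −tan(-41.2°) tan(+21.400°) = 0.3431, h₀ = 1.2206 rad.
Bracket: h₀ sin ϕ sin δ + cos ϕ cos δ sin h₀ = 1.2206×-0.65869×0.36488 + 0.75241×0.93106×0.93931 = -0.293362 + 0.658023 = 0.364661.
Q̄ = (S_0/π) × [bracket] = (1361/π) × 0.364661 = 157.98 W/m².
Ratio Q̄_A / Q̄_B = 430.95 / 157.98 = 2.728.

Q̄_A / Q̄_B ≈ 2.73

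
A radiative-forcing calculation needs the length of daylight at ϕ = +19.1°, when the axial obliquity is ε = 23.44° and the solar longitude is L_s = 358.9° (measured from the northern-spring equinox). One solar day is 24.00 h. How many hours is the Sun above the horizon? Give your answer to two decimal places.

11.98 h

Solar declination: sin δ = sin ε · sin L_s = sin 23.44° × sin 358.9° = -0.00764, so δ = -0.438°.
cos h₀ = −tan ϕ · tan δ = −tan(+19.1°) × tan(-0.438°) = 0.0026, so h₀ = 1.5682 rad = 89.85°.
Daylight = 2h₀/(2π) × 24.00 h = (1.5682/π) × 24.00 = 11.98 h.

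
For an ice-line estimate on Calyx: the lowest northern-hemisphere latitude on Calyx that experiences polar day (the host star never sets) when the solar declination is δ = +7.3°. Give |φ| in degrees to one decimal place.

Polar day requires cos H₀ = −tan φ tan δ ≤ −1, i.e. tan φ tan δ ≥ 1.
The boundary is |tan φ| · |tan δ| = 1, so |φ| = 90° − |δ| = 90° − 7.3° = 82.7° in the northern hemisphere.

|φ| = 82.7°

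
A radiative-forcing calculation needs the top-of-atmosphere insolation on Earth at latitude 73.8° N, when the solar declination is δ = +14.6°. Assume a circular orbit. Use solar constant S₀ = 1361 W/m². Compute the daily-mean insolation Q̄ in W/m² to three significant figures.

cos H₀ = −tan(+73.8°) tan(+14.600°) = -0.8966, H₀ = 2.6828 rad.
Bracket: H₀ sin φ sin δ + cos φ cos δ sin H₀ = 2.6828×0.96029×0.25207 + 0.27899×0.96771×0.44288 = 0.649399 + 0.119569 = 0.768968.
Q̄ = (S₀/π) × [bracket] = (1361/π) × 0.768968 = 333.1 W/m².

Q̄ ≈ 333 W/m²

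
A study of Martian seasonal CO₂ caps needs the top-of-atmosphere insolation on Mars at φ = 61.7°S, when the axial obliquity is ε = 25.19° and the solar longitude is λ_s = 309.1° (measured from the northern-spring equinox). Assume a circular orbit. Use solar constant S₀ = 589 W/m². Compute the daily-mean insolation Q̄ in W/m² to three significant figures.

Q̄ ≈ 188 W/m²

Solar declination: sin δ = sin ε · sin λ_s = sin 25.19° × sin 309.1° = -0.33030, so δ = -19.287°.
cos H₀ = −tan(-61.7°) tan(-19.287°) = -0.6499, H₀ = 2.2783 rad.
Bracket: H₀ sin φ sin δ + cos φ cos δ sin H₀ = 2.2783×-0.88048×-0.33030 + 0.47409×0.94388×0.76001 = 0.662581 + 0.340092 = 1.002673.
Q̄ = (S₀/π) × [bracket] = (589/π) × 1.002673 = 188.0 W/m².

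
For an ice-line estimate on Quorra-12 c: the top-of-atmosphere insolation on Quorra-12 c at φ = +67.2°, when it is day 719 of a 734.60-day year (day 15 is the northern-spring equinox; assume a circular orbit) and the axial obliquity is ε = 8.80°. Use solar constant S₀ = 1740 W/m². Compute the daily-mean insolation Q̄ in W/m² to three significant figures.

Q̄ ≈ 184 W/m²

Solar longitude: λ_s = 360° × (719 − 15)/734.60 = 345.004°.
sin δ = sin 8.80° × sin 345.004° = -0.03959, so δ = -2.269°.
cos H₀ = −tan(+67.2°) tan(-2.269°) = 0.0942, H₀ = 1.4764 rad.
Bracket: H₀ sin φ sin δ + cos φ cos δ sin H₀ = 1.4764×0.92186×-0.03959 + 0.38752×0.99922×0.99555 = -0.053883 + 0.385495 = 0.331612.
Q̄ = (S₀/π) × [bracket] = (1740/π) × 0.331612 = 183.7 W/m².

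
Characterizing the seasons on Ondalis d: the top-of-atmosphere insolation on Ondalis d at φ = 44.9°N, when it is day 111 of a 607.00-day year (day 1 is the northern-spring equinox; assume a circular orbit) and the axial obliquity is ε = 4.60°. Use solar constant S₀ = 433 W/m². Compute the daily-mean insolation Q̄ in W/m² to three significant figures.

Q̄ ≈ 109 W/m²

Solar longitude: λ_s = 360° × (111 − 1)/607.00 = 65.239°.
sin δ = sin 4.60° × sin 65.239° = 0.07283, so δ = +4.176°.
cos H₀ = −tan(+44.9°) tan(+4.176°) = -0.0728, H₀ = 1.6436 rad.
Bracket: H₀ sin φ sin δ + cos φ cos δ sin H₀ = 1.6436×0.70587×0.07283 + 0.70834×0.99734×0.99735 = 0.084495 + 0.704584 = 0.789079.
Q̄ = (S₀/π) × [bracket] = (433/π) × 0.789079 = 108.8 W/m².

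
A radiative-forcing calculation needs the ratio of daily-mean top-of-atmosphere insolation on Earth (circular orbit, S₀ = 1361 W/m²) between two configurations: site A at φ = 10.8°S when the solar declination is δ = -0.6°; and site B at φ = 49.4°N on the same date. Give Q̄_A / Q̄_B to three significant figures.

Q̄_A / Q̄_B ≈ 1.54

— Configuration A (φ=-10.8°):
cos H₀ = −tan(-10.8°) tan(-0.600°) = -0.0020, H₀ = 1.5728 rad.
Bracket: H₀ sin φ sin δ + cos φ cos δ sin H₀ = 1.5728×-0.18738×-0.01047 + 0.98229×0.99995×1.00000 = 0.003086 + 0.982241 = 0.985327.
Q̄ = (S₀/π) × [bracket] = (1361/π) × 0.985327 = 426.86 W/m².
— Configuration B (φ=+49.4°):
cos H₀ = −tan(+49.4°) tan(-0.600°) = 0.0122, H₀ = 1.5586 rad.
Bracket: H₀ sin φ sin δ + cos φ cos δ sin H₀ = 1.5586×0.75927×-0.01047 + 0.65077×0.99995×0.99993 = -0.012390 + 0.650692 = 0.638302.
Q̄ = (S₀/π) × [bracket] = (1361/π) × 0.638302 = 276.53 W/m².
Ratio Q̄_A / Q̄_B = 426.86 / 276.53 = 1.544.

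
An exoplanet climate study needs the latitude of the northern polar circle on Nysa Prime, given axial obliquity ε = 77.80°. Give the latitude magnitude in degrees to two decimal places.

The polar circle is the lowest latitude that experiences at least one full rotation of continuous daylight at the northern-summer solstice; it lies at |φ| = 90° − ε = 90° − 77.80° = 12.20°.

12.20°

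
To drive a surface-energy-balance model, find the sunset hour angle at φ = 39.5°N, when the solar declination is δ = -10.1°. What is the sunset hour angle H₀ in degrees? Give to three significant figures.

H₀ = 81.6°

cos H₀ = −tan φ · tan δ = −tan(+39.5°) × tan(-10.100°) = 0.1468, so H₀ = 1.4234 rad = 81.56°.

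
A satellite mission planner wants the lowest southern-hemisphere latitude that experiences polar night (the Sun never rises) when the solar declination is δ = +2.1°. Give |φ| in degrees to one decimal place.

|φ| = 87.9°

Polar night requires cos H₀ = −tan φ tan δ ≥ 1, i.e. tan φ tan δ ≤ −1.
The boundary is |tan φ| · |tan δ| = 1, so |φ| = 90° − |δ| = 90° − 2.1° = 87.9° in the southern hemisphere.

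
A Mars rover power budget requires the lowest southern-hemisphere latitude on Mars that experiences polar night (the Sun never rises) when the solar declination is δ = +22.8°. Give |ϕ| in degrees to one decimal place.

|ϕ| = 67.2°

Polar night requires cos h₀ = −tan ϕ tan δ ≥ 1, i.e. tan ϕ tan δ ≤ −1.
The boundary is |tan ϕ| · |tan δ| = 1, so |ϕ| = 90° − |δ| = 90° − 22.8° = 67.2° in the southern hemisphere.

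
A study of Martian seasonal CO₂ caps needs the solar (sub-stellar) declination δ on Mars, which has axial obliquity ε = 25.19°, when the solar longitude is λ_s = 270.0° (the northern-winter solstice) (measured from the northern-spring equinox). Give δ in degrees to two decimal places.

δ = -25.19°

sin δ = sin ε · sin λ_s = sin 25.19° × sin 270.0° = -0.425621.
δ = arcsin(-0.425621) = -25.19°.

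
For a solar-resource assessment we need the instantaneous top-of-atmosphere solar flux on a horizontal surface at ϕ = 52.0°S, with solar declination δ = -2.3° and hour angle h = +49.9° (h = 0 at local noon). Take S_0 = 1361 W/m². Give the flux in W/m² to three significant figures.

582 W/m²

cos θ_z = sin ϕ sin δ + cos ϕ cos δ cos h = 0.031624 + 0.396243 = 0.427867.
Flux = S_0 · cos θ_z = 1361 × 0.427867 = 582.3 W/m².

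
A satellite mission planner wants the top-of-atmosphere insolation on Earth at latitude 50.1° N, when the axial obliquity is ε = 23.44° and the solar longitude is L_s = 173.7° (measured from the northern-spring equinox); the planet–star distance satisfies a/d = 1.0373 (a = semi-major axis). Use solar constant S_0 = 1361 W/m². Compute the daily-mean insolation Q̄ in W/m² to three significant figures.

Solar declination: sin δ = sin ε · sin L_s = sin 23.44° × sin 173.7° = 0.04365, so δ = +2.502°.
cos h₀ = −tan(+50.1°) tan(+2.502°) = -0.0523, h₀ = 1.6231 rad.
Bracket: h₀ sin ϕ sin δ + cos ϕ cos δ sin h₀ = 1.6231×0.76717×0.04365 + 0.64145×0.99905×0.99863 = 0.054353 + 0.639963 = 0.694316.
Inverse-square distance factor (a/d)² = 1.0373² = 1.075991.
Q̄ = (S_0/π) × 1.075991 × [bracket] = (1361/π) × 1.075991 × 0.694316 = 323.6 W/m².

Q̄ ≈ 324 W/m²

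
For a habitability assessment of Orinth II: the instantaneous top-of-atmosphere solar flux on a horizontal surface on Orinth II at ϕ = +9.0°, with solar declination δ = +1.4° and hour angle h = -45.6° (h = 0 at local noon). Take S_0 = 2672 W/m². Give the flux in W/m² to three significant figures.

1.86e+03 W/m²

cos θ_z = sin ϕ sin δ + cos ϕ cos δ cos h = 0.003822 + 0.690843 = 0.694665.
Flux = S_0 · cos θ_z = 2672 × 0.694665 = 1856 W/m².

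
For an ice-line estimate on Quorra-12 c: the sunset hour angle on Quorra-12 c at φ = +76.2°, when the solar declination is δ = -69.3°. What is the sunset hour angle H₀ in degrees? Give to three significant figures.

H₀ = 0.00°

cos H₀ = −tan φ · tan δ = 10.7743 ≥ 1, so the host star never rises (polar night) and H₀ = 0.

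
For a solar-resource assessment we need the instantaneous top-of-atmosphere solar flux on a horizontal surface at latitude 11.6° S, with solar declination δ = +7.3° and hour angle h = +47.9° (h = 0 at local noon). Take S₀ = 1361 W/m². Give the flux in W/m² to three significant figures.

cos θ_z = sin φ sin δ + cos φ cos δ cos h = -0.025550 + 0.651410 = 0.625860.
Flux = S₀ · cos θ_z = 1361 × 0.625860 = 851.8 W/m².

852 W/m²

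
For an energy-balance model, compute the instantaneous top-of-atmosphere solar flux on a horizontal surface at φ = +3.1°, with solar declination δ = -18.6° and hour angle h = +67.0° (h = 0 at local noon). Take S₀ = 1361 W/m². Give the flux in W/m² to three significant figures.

480 W/m²

cos θ_z = sin φ sin δ + cos φ cos δ cos h = -0.017249 + 0.369781 = 0.352532.
Flux = S₀ · cos θ_z = 1361 × 0.352532 = 479.8 W/m².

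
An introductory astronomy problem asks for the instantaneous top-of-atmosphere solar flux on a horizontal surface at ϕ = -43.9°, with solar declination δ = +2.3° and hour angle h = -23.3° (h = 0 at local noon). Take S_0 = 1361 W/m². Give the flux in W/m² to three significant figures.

862 W/m²

cos θ_z = sin ϕ sin δ + cos ϕ cos δ cos h = -0.027827 + 0.661254 = 0.633427.
Flux = S_0 · cos θ_z = 1361 × 0.633427 = 862.1 W/m².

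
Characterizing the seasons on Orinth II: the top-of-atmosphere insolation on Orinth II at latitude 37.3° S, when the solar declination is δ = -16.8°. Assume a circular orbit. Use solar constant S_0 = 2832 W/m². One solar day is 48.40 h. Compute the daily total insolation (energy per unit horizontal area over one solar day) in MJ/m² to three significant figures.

cos h₀ = −tan(-37.3°) tan(-16.800°) = -0.2300, h₀ = 1.8029 rad.
Bracket: h₀ sin ϕ sin δ + cos ϕ cos δ sin h₀ = 1.8029×-0.60599×-0.28903 + 0.79547×0.95732×0.97319 = 0.315777 + 0.741103 = 1.056880.
Q̄ = (S_0/π) × [bracket] = (2832/π) × 1.056880 = 952.73 W/m².
Daily total = Q̄ × 48.40 h × 3600 s/h = 952.73 × 48.40 × 3600 / 10⁶ = 166.0 MJ/m².

166 MJ/m²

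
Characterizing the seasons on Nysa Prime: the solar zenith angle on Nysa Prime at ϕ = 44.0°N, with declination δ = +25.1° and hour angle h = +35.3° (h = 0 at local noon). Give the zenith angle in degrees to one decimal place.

θ_z = 34.3°

cos θ_z = sin ϕ sin δ + cos ϕ cos δ cos h = 0.294674 + 0.531642 = 0.826316.
θ_z = arccos(0.826316) = 34.3°.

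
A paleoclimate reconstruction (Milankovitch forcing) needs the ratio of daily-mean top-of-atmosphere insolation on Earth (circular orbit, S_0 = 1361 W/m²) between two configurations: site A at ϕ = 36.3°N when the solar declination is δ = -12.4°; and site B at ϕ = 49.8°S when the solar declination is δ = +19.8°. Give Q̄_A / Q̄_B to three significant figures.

Q̄_A / Q̄_B ≈ 2.33

— Configuration A (ϕ=+36.3°):
cos h₀ = −tan(+36.3°) tan(-12.400°) = 0.1615, h₀ = 1.4086 rad.
Bracket: h₀ sin ϕ sin δ + cos ϕ cos δ sin h₀ = 1.4086×0.59201×-0.21474 + 0.80593×0.97667×0.98687 = -0.179073 + 0.776793 = 0.597720.
Q̄ = (S_0/π) × [bracket] = (1361/π) × 0.597720 = 258.94 W/m².
— Configuration B (ϕ=-49.8°):
cos h₀ = −tan(-49.8°) tan(+19.800°) = 0.4260, h₀ = 1.1307 rad.
Bracket: h₀ sin ϕ sin δ + cos ϕ cos δ sin h₀ = 1.1307×-0.76380×0.33874 + 0.64546×0.94088×0.90471 = -0.292546 + 0.549431 = 0.256885.
Q̄ = (S_0/π) × [bracket] = (1361/π) × 0.256885 = 111.29 W/m².
Ratio Q̄_A / Q̄_B = 258.94 / 111.29 = 2.327.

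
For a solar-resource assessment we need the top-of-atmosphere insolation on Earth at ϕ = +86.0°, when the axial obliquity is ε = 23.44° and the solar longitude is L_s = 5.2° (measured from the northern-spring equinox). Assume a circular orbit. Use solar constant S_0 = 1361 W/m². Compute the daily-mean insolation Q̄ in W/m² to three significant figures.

Solar declination: sin δ = sin ε · sin L_s = sin 23.44° × sin 5.2° = 0.03605, so δ = +2.066°.
cos h₀ = −tan(+86.0°) tan(+2.066°) = -0.5159, h₀ = 2.1129 rad.
Bracket: h₀ sin ϕ sin δ + cos ϕ cos δ sin h₀ = 2.1129×0.99756×0.03605 + 0.06976×0.99935×0.85664 = 0.075984 + 0.059720 = 0.135704.
Q̄ = (S_0/π) × [bracket] = (1361/π) × 0.135704 = 58.79 W/m².

Q̄ ≈ 58.8 W/m²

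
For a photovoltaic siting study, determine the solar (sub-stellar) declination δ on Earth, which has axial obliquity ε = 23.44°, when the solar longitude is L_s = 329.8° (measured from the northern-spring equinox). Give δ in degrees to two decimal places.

sin δ = sin ε · sin L_s = sin 23.44° × sin 329.8° = -0.200096.
δ = arcsin(-0.200096) = -11.54°.

δ = -11.54°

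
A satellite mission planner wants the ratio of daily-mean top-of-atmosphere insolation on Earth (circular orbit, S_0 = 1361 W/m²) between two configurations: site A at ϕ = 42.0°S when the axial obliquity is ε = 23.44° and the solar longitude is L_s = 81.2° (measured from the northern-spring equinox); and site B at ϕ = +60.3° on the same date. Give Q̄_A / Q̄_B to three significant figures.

Q̄_A / Q̄_B ≈ 0.285

— Configuration A (ϕ=-42.0°):
Solar declination: sin δ = sin ε · sin L_s = sin 23.44° × sin 81.2° = 0.39311, so δ = +23.148°.
cos h₀ = −tan(-42.0°) tan(+23.148°) = 0.3849, h₀ = 1.1756 rad.
Bracket: h₀ sin ϕ sin δ + cos ϕ cos δ sin h₀ = 1.1756×-0.66913×0.39311 + 0.74314×0.91949×0.92294 = -0.309232 + 0.630654 = 0.321422.
Q̄ = (S_0/π) × [bracket] = (1361/π) × 0.321422 = 139.25 W/m².
— Configuration B (ϕ=+60.3°):
cos h₀ = −tan(+60.3°) tan(+23.148°) = -0.7495, h₀ = 2.4181 rad.
Bracket: h₀ sin ϕ sin δ + cos ϕ cos δ sin h₀ = 2.4181×0.86863×0.39311 + 0.49546×0.91949×0.66197 = 0.825702 + 0.301574 = 1.127276.
Q̄ = (S_0/π) × [bracket] = (1361/π) × 1.127276 = 488.36 W/m².
Ratio Q̄_A / Q̄_B = 139.25 / 488.36 = 0.2851.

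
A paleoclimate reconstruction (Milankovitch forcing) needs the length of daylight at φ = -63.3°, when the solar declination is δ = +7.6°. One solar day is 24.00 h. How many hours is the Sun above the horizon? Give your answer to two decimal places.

cos H₀ = −tan φ · tan δ = −tan(-63.3°) × tan(+7.600°) = 0.2653, so H₀ = 1.3023 rad = 74.62°.
Daylight = 2H₀/(2π) × 24.00 h = (1.3023/π) × 24.00 = 9.95 h.

9.95 h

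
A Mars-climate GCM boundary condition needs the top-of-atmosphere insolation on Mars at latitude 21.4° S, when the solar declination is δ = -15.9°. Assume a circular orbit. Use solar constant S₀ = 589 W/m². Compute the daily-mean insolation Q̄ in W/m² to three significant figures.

cos H₀ = −tan(-21.4°) tan(-15.900°) = -0.1116, H₀ = 1.6827 rad.
Bracket: H₀ sin φ sin δ + cos φ cos δ sin H₀ = 1.6827×-0.36488×-0.27396 + 0.93106×0.96174×0.99375 = 0.168207 + 0.889841 = 1.058048.
Q̄ = (S₀/π) × [bracket] = (589/π) × 1.058048 = 198.4 W/m².

Q̄ ≈ 198 W/m²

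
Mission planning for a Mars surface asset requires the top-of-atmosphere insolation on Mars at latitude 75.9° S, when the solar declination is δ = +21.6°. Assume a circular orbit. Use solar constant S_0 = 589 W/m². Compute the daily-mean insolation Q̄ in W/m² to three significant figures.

cos h₀ = −tan(-75.9°) tan(+21.600°) = 1.5763 ≥ 1 ⇒ polar night, h₀ = 0 and Q̄ = 0.

Q̄ ≈ 0.00 W/m²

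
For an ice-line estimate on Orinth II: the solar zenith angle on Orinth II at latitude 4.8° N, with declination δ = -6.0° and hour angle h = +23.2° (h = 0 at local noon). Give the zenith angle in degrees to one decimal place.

cos θ_z = sin ϕ sin δ + cos ϕ cos δ cos h = -0.008747 + 0.910894 = 0.902147.
θ_z = arccos(0.902147) = 25.6°.

θ_z = 25.6°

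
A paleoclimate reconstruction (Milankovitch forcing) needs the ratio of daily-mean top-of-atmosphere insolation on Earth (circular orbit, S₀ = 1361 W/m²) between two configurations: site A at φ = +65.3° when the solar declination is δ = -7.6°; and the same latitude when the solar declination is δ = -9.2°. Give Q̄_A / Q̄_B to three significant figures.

— Configuration A (φ=+65.3°):
cos H₀ = −tan(+65.3°) tan(-7.600°) = 0.2901, H₀ = 1.2765 rad.
Bracket: H₀ sin φ sin δ + cos φ cos δ sin H₀ = 1.2765×0.90851×-0.13226 + 0.41787×0.99122×0.95700 = -0.153384 + 0.396390 = 0.243006.
Q̄ = (S₀/π) × [bracket] = (1361/π) × 0.243006 = 105.27 W/m².
— Configuration B (φ=+65.3°):
cos H₀ = −tan(+65.3°) tan(-9.200°) = 0.3521, H₀ = 1.2109 rad.
Bracket: H₀ sin φ sin δ + cos φ cos δ sin H₀ = 1.2109×0.90851×-0.15988 + 0.41787×0.98714×0.93595 = -0.175886 + 0.386076 = 0.210190.
Q̄ = (S₀/π) × [bracket] = (1361/π) × 0.210190 = 91.058 W/m².
Ratio Q̄_A / Q̄_B = 105.27 / 91.058 = 1.156.

Q̄_A / Q̄_B ≈ 1.16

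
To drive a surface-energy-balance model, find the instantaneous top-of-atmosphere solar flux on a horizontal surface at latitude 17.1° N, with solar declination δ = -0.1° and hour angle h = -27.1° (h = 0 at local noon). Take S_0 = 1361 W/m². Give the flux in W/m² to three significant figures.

1.16e+03 W/m²

cos θ_z = sin ϕ sin δ + cos ϕ cos δ cos h = -0.000513 + 0.850858 = 0.850345.
Flux = S_0 · cos θ_z = 1361 × 0.850345 = 1157 W/m².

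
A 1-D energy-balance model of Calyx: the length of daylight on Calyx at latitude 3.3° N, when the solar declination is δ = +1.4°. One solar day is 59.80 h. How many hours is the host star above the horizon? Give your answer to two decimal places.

29.93 h

cos H₀ = −tan φ · tan δ = −tan(+3.3°) × tan(+1.400°) = -0.0014, so H₀ = 1.5722 rad = 90.08°.
Daylight = 2H₀/(2π) × 59.80 h = (1.5722/π) × 59.80 = 29.93 h.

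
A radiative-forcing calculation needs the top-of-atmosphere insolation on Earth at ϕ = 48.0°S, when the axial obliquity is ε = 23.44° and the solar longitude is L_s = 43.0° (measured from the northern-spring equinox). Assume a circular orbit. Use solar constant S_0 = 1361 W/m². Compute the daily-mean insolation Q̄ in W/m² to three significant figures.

Solar declination: sin δ = sin ε · sin L_s = sin 23.44° × sin 43.0° = 0.27129, so δ = +15.741°.
cos h₀ = −tan(-48.0°) tan(+15.741°) = 0.3130, h₀ = 1.2524 rad.
Bracket: h₀ sin ϕ sin δ + cos ϕ cos δ sin h₀ = 1.2524×-0.74314×0.27129 + 0.66913×0.96250×0.94974 = -0.252492 + 0.611668 = 0.359176.
Q̄ = (S_0/π) × [bracket] = (1361/π) × 0.359176 = 155.6 W/m².

Q̄ ≈ 156 W/m²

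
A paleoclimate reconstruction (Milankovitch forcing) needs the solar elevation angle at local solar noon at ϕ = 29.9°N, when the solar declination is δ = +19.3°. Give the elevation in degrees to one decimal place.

79.4°

At local noon the hour angle is zero, so the zenith angle equals |ϕ − δ| = |+29.9° − (+19.300°)| = 10.600°.
Elevation = 90° − 10.600° = 79.4°.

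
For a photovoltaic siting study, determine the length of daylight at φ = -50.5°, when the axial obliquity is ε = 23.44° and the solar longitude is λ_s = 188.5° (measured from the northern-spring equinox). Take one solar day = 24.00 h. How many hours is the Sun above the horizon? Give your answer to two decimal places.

12.55 h

Solar declination: sin δ = sin ε · sin λ_s = sin 23.44° × sin 188.5° = -0.05880, so δ = -3.371°.
cos H₀ = −tan φ · tan δ = −tan(-50.5°) × tan(-3.371°) = -0.0714, so H₀ = 1.6423 rad = 94.10°.
Daylight = 2H₀/(2π) × 24.00 h = (1.6423/π) × 24.00 = 12.55 h.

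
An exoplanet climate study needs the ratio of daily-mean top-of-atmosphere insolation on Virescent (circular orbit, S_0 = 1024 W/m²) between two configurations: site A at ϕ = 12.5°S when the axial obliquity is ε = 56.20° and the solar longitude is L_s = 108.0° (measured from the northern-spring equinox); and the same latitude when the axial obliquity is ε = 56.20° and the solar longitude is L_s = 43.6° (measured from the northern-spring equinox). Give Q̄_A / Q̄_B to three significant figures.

Q̄_A / Q̄_B ≈ 0.576

— Configuration A (ϕ=-12.5°):
Solar declination: sin δ = sin ε · sin L_s = sin 56.20° × sin 108.0° = 0.79031, so δ = +52.215°.
cos h₀ = −tan(-12.5°) tan(+52.215°) = 0.2860, h₀ = 1.2808 rad.
Bracket: h₀ sin ϕ sin δ + cos ϕ cos δ sin h₀ = 1.2808×-0.21644×0.79031 + 0.97630×0.61270×0.95824 = -0.219087 + 0.573199 = 0.354112.
Q̄ = (S_0/π) × [bracket] = (1024/π) × 0.354112 = 115.42 W/m².
— Configuration B (ϕ=-12.5°):
Solar declination: sin δ = sin ε · sin L_s = sin 56.20° × sin 43.6° = 0.57306, so δ = +34.964°.
cos h₀ = −tan(-12.5°) tan(+34.964°) = 0.1550, h₀ = 1.4151 rad.
Bracket: h₀ sin ϕ sin δ + cos ϕ cos δ sin h₀ = 1.4151×-0.21644×0.57306 + 0.97630×0.81951×0.98791 = -0.175519 + 0.790415 = 0.614896.
Q̄ = (S_0/π) × [bracket] = (1024/π) × 0.614896 = 200.42 W/m².
Ratio Q̄_A / Q̄_B = 115.42 / 200.42 = 0.5759.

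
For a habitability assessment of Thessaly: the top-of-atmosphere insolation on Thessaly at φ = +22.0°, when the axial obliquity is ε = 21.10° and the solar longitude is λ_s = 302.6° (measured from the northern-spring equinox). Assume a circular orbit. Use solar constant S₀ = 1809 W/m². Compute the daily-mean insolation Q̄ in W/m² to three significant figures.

Q̄ ≈ 410 W/m²

Solar declination: sin δ = sin ε · sin λ_s = sin 21.10° × sin 302.6° = -0.30328, so δ = -17.655°.
cos H₀ = −tan(+22.0°) tan(-17.655°) = 0.1286, H₀ = 1.4418 rad.
Bracket: H₀ sin φ sin δ + cos φ cos δ sin H₀ = 1.4418×0.37461×-0.30328 + 0.92718×0.95290×0.99170 = -0.163805 + 0.876177 = 0.712372.
Q̄ = (S₀/π) × [bracket] = (1809/π) × 0.712372 = 410.2 W/m².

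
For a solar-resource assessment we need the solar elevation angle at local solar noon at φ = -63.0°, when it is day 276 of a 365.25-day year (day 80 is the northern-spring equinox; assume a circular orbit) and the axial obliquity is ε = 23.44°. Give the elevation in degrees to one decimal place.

Solar longitude: λ_s = 360° × (276 − 80)/365.25 = 193.183°.
sin δ = sin 23.44° × sin 193.183° = -0.09072, so δ = -5.205°.
At local noon the hour angle is zero, so the zenith angle equals |φ − δ| = |-63.0° − (-5.205°)| = 57.795°.
Elevation = 90° − 57.795° = 32.2°.

32.2°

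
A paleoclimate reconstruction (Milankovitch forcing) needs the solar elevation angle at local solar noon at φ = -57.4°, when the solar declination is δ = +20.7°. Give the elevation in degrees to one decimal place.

At local noon the hour angle is zero, so the zenith angle equals |φ − δ| = |-57.4° − (+20.700°)| = 78.100°.
Elevation = 90° − 78.100° = 11.9°.

11.9°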